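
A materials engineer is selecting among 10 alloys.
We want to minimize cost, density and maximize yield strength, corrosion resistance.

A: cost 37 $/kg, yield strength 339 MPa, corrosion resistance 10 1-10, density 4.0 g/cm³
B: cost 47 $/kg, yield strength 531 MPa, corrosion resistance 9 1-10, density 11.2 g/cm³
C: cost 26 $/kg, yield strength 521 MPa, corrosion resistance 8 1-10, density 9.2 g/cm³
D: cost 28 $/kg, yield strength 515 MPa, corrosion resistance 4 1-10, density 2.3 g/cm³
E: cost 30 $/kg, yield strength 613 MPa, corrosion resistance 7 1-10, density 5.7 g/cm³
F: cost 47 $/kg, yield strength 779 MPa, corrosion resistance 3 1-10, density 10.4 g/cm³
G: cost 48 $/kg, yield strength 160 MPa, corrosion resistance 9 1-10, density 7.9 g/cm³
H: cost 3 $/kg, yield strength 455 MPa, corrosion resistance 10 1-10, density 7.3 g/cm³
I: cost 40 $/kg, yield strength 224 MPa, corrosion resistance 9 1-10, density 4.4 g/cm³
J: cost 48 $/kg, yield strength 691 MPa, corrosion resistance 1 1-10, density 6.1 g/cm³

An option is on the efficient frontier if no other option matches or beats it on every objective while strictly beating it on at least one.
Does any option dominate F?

No

A: worse on yield strength (339 vs 779).
B: worse on yield strength (531 vs 779).
C: worse on yield strength (521 vs 779).
D: worse on yield strength (515 vs 779).
E: worse on yield strength (613 vs 779).
G: worse on cost (48 vs 47).
H: worse on yield strength (455 vs 779).
I: worse on yield strength (224 vs 779).
J: worse on cost (48 vs 47).
No option is at least as good as F on every objective and strictly better on one.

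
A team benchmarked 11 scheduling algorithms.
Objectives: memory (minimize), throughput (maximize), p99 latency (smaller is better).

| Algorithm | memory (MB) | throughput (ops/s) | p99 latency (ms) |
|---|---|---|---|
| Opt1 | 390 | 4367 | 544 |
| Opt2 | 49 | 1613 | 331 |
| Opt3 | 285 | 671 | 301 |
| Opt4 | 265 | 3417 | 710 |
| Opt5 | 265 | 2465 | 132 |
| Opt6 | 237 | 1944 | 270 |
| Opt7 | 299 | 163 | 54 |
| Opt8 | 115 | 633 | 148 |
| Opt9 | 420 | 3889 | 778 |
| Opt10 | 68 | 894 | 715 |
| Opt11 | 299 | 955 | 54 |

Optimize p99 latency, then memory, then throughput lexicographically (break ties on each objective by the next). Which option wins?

First minimize p99 latency: best is 54, kept {Opt7, Opt11}.
Then minimize memory: best is 299, kept {Opt7, Opt11}.
Then maximize throughput: best is 955, kept {Opt11}.

Opt11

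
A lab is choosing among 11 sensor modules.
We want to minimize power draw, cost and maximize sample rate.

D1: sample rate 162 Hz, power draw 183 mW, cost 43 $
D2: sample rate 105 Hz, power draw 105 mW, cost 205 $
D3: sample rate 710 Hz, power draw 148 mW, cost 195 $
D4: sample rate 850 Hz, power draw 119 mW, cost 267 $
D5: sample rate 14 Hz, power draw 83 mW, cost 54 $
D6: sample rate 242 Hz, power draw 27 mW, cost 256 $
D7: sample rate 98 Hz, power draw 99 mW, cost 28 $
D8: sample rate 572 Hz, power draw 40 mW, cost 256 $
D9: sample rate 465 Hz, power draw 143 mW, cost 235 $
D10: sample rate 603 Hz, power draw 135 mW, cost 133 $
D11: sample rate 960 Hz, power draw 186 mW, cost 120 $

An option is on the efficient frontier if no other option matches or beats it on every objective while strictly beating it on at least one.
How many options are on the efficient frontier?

D1: not dominated.
D2: not dominated.
D3: not dominated.
D4: not dominated.
D5: not dominated.
D6: not dominated (best power draw).
D7: not dominated (best cost).
D8: not dominated.
D9: dominated by D10 (sample rate 603≥465, power draw 135≤143, cost 133≤235).
D10: not dominated.
D11: not dominated (best sample rate).
Pareto-optimal: D1, D2, D3, D4, D5, D6, D7, D8, D10, D11 → 10.

10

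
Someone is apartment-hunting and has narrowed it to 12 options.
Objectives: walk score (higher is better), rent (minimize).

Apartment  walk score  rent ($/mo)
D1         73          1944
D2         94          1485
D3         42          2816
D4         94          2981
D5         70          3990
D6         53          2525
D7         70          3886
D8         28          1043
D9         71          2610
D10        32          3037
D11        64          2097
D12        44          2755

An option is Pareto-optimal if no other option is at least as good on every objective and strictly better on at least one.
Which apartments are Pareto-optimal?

D2, D8

D1: dominated by D2 (walk score 94≥73, rent 1485≤1944).
D2: not dominated.
D3: dominated by D1 (walk score 73≥42, rent 1944≤2816).
D4: dominated by D2 (walk score 94≥94, rent 1485≤2981).
D5: dominated by D1 (walk score 73≥70, rent 1944≤3990).
D6: dominated by D1 (walk score 73≥53, rent 1944≤2525).
D7: dominated by D1 (walk score 73≥70, rent 1944≤3886).
D8: not dominated (best rent).
D9: dominated by D1 (walk score 73≥71, rent 1944≤2610).
D10: dominated by D1 (walk score 73≥32, rent 1944≤3037).
D11: dominated by D1 (walk score 73≥64, rent 1944≤2097).
D12: dominated by D1 (walk score 73≥44, rent 1944≤2755).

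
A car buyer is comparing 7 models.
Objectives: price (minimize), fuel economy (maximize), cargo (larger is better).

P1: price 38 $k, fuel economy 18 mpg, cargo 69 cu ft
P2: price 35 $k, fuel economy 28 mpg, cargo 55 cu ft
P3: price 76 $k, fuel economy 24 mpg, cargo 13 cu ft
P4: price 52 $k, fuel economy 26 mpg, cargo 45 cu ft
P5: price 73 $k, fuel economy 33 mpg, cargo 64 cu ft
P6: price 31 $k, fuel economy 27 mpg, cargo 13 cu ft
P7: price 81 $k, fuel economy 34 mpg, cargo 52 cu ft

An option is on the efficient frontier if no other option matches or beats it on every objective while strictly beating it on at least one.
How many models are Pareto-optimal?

5

P1: not dominated (best cargo).
P2: not dominated.
P3: dominated by P2 (price 35≤76, fuel economy 28≥24, cargo 55≥13).
P4: dominated by P2 (price 35≤52, fuel economy 28≥26, cargo 55≥45).
P5: not dominated.
P6: not dominated (best price).
P7: not dominated (best fuel economy).
Pareto-optimal: P1, P2, P5, P6, P7 → 5.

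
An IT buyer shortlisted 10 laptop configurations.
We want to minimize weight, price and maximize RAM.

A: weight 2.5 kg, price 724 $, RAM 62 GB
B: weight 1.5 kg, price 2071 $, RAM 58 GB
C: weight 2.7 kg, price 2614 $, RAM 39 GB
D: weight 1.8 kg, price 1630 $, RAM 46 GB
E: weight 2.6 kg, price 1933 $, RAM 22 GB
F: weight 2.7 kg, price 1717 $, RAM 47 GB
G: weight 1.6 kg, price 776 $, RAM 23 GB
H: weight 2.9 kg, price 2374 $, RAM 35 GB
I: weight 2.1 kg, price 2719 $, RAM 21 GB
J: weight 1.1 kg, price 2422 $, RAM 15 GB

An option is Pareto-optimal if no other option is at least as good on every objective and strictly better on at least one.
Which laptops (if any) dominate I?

B: weight 1.5≤2.1, price 2071≤2719, RAM 58≥21 — dominates I.
D: weight 1.8≤2.1, price 1630≤2719, RAM 46≥21 — dominates I.
G: weight 1.6≤2.1, price 776≤2719, RAM 23≥21 — dominates I.
Others (A, C, E, F, H, J) are each worse than I on at least one objective.

B, D, G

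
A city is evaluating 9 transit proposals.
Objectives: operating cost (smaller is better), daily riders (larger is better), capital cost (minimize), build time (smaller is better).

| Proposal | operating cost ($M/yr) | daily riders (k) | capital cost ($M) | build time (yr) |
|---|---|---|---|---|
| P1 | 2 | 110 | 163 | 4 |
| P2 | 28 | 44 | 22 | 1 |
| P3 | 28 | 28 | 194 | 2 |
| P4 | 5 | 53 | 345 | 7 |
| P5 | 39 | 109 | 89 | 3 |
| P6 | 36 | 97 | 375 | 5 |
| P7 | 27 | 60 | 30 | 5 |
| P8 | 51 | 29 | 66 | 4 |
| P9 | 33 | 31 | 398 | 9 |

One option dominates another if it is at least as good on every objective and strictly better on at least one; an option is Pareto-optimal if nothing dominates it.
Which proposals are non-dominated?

P1, P2, P5, P7

P1: not dominated (best operating cost).
P2: not dominated (best capital cost).
P3: dominated by P2 (operating cost 28≤28, daily riders 44≥28, capital cost 22≤194, build time 1≤2).
P4: dominated by P1 (operating cost 2≤5, daily riders 110≥53, capital cost 163≤345, build time 4≤7).
P5: not dominated.
P6: dominated by P1 (operating cost 2≤36, daily riders 110≥97, capital cost 163≤375, build time 4≤5).
P7: not dominated.
P8: dominated by P2 (operating cost 28≤51, daily riders 44≥29, capital cost 22≤66, build time 1≤4).
P9: dominated by P1 (operating cost 2≤33, daily riders 110≥31, capital cost 163≤398, build time 4≤9).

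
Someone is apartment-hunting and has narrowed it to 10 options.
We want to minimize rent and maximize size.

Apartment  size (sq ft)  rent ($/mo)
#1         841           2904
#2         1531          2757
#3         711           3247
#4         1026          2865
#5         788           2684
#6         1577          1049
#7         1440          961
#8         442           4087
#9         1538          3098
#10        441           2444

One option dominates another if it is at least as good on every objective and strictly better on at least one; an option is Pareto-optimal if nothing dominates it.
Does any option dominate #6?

#1: worse on size (841 vs 1577).
#2: worse on size (1531 vs 1577).
#3: worse on size (711 vs 1577).
#4: worse on size (1026 vs 1577).
#5: worse on size (788 vs 1577).
#7: worse on size (1440 vs 1577).
#8: worse on size (442 vs 1577).
#9: worse on size (1538 vs 1577).
#10: worse on size (441 vs 1577).
No option is at least as good as #6 on every objective and strictly better on one.

No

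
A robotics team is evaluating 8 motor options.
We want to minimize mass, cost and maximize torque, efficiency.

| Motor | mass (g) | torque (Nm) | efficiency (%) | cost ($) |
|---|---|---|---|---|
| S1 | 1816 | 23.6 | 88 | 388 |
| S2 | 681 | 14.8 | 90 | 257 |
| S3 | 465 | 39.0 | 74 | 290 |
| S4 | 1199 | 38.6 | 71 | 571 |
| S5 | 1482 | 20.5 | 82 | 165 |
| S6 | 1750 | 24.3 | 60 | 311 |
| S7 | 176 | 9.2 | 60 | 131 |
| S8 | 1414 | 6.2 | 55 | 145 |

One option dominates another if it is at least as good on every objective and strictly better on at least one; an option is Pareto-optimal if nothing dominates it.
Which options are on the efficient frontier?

S1: not dominated.
S2: not dominated (best efficiency).
S3: not dominated (best torque).
S4: dominated by S3 (mass 465≤1199, torque 39.0≥38.6, efficiency 74≥71, cost 290≤571).
S5: not dominated.
S6: dominated by S3 (mass 465≤1750, torque 39.0≥24.3, efficiency 74≥60, cost 290≤311).
S7: not dominated (best mass).
S8: dominated by S7 (mass 176≤1414, torque 9.2≥6.2, efficiency 60≥55, cost 131≤145).

S1, S2, S3, S5, S7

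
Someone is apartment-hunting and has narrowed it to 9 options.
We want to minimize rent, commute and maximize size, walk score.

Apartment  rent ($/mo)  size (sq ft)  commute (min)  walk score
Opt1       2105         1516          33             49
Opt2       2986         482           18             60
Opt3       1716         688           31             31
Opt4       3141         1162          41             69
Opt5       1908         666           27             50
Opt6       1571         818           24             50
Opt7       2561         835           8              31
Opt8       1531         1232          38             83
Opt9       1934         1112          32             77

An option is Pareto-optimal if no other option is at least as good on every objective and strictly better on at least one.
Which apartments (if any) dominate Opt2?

Opt1: worse on commute (33 vs 18).
Opt3: worse on commute (31 vs 18).
Opt4: worse on rent (3141 vs 2986).
Opt5: worse on commute (27 vs 18).
Opt6: worse on commute (24 vs 18).
Opt7: worse on walk score (31 vs 60).
Opt8: worse on commute (38 vs 18).
Opt9: worse on commute (32 vs 18).
No option dominates Opt2.

none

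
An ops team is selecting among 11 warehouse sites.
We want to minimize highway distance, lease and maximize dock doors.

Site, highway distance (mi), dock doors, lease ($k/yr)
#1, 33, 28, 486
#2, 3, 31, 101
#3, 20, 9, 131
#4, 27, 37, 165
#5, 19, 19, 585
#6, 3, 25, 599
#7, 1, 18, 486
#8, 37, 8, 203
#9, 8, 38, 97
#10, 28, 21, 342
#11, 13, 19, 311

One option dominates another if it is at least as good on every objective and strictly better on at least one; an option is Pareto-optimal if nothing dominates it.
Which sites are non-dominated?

#2, #7, #9

#1: dominated by #2 (highway distance 3≤33, dock doors 31≥28, lease 101≤486).
#2: not dominated.
#3: dominated by #2 (highway distance 3≤20, dock doors 31≥9, lease 101≤131).
#4: dominated by #9 (highway distance 8≤27, dock doors 38≥37, lease 97≤165).
#5: dominated by #2 (highway distance 3≤19, dock doors 31≥19, lease 101≤585).
#6: dominated by #2 (highway distance 3≤3, dock doors 31≥25, lease 101≤599).
#7: not dominated (best highway distance).
#8: dominated by #2 (highway distance 3≤37, dock doors 31≥8, lease 101≤203).
#9: not dominated (best dock doors).
#10: dominated by #2 (highway distance 3≤28, dock doors 31≥21, lease 101≤342).
#11: dominated by #2 (highway distance 3≤13, dock doors 31≥19, lease 101≤311).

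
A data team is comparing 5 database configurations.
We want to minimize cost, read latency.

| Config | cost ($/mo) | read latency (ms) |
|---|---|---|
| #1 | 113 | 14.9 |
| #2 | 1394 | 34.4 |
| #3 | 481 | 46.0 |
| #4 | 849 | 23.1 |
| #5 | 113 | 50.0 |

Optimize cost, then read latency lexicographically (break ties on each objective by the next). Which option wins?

#1

First minimize cost: best is 113, kept {#1, #5}.
Then minimize read latency: best is 14.9, kept {#1}.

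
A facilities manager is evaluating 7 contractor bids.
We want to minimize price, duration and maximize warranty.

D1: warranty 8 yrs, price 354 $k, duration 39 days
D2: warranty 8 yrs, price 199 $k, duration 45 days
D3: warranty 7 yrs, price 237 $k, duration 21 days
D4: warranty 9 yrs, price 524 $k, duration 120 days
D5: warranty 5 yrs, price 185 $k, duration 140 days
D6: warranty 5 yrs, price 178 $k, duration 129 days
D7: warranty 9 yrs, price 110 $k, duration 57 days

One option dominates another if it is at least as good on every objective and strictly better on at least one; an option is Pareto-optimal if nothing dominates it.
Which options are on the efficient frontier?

D1, D2, D3, D7

D1: not dominated.
D2: not dominated.
D3: not dominated (best duration).
D4: dominated by D7 (warranty 9≥9, price 110≤524, duration 57≤120).
D5: dominated by D6 (warranty 5≥5, price 178≤185, duration 129≤140).
D6: dominated by D7 (warranty 9≥5, price 110≤178, duration 57≤129).
D7: not dominated (best price).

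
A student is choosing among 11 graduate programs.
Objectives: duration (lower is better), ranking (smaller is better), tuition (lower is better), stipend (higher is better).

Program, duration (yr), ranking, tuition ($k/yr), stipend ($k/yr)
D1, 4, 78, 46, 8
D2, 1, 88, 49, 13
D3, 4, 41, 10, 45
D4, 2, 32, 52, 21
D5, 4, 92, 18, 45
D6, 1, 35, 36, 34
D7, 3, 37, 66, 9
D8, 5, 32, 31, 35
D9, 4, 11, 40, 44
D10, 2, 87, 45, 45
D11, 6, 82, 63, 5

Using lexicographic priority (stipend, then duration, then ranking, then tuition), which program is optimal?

D10

First maximize stipend: best is 45, kept {D3, D5, D10}.
Then minimize duration: best is 2, kept {D10}.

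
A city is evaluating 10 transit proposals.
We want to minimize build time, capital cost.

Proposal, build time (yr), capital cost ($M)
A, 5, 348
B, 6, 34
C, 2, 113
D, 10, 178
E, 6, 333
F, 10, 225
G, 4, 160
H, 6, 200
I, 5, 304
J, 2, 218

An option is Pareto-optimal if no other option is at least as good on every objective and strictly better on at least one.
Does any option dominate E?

B vs E: build time 6≤6, capital cost 34≤333 — B is at least as good on every objective and strictly better on at least one, so B dominates E.

Yes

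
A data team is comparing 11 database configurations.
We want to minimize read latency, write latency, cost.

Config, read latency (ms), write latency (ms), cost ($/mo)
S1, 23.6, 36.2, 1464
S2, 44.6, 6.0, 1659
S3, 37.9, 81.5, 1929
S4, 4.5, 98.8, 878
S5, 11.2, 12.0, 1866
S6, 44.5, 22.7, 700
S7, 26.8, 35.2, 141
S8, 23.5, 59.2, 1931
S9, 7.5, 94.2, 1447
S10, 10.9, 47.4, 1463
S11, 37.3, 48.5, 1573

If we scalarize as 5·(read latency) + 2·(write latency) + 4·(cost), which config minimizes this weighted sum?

S1: 5·23.6 + 2·36.2 + 4·1464 = 6046.4
S2: 5·44.6 + 2·6.0 + 4·1659 = 6871.0
S3: 5·37.9 + 2·81.5 + 4·1929 = 8068.5
S4: 5·4.5 + 2·98.8 + 4·878 = 3732.1
S5: 5·11.2 + 2·12.0 + 4·1866 = 7544.0
S6: 5·44.5 + 2·22.7 + 4·700 = 3067.9
S7: 5·26.8 + 2·35.2 + 4·141 = 768.4
S8: 5·23.5 + 2·59.2 + 4·1931 = 7959.9
S9: 5·7.5 + 2·94.2 + 4·1447 = 6013.9
S10: 5·10.9 + 2·47.4 + 4·1463 = 6001.3
S11: 5·37.3 + 2·48.5 + 4·1573 = 6575.5
Lowest: S7 at 768.4.

S7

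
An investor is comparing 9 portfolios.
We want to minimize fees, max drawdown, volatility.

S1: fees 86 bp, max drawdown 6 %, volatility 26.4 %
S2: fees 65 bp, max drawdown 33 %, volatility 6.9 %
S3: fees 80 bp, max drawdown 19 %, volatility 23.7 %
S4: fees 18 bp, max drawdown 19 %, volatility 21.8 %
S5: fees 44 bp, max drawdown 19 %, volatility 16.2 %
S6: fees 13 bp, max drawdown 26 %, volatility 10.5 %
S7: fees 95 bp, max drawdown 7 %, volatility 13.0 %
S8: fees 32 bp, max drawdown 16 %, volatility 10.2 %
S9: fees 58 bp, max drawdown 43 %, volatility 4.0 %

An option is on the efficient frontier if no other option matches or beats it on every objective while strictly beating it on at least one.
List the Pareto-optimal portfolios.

S1, S2, S4, S6, S7, S8, S9

S1: not dominated (best max drawdown).
S2: not dominated.
S3: dominated by S4 (fees 18≤80, max drawdown 19≤19, volatility 21.8≤23.7).
S4: not dominated.
S5: dominated by S8 (fees 32≤44, max drawdown 16≤19, volatility 10.2≤16.2).
S6: not dominated (best fees).
S7: not dominated.
S8: not dominated.
S9: not dominated (best volatility).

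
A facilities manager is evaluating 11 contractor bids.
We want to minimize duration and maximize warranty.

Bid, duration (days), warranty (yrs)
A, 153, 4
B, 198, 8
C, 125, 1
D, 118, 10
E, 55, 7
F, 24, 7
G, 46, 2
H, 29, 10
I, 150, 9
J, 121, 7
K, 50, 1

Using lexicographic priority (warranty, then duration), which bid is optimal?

First maximize warranty: best is 10, kept {D, H}.
Then minimize duration: best is 29, kept {H}.

H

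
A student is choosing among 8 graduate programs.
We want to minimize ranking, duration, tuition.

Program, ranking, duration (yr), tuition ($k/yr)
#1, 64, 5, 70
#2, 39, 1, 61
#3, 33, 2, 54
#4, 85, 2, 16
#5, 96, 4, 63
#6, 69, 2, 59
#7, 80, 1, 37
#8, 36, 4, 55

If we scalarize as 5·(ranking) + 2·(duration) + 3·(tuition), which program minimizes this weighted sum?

#1: 5·64 + 2·5 + 3·70 = 540
#2: 5·39 + 2·1 + 3·61 = 380
#3: 5·33 + 2·2 + 3·54 = 331
#4: 5·85 + 2·2 + 3·16 = 477
#5: 5·96 + 2·4 + 3·63 = 677
#6: 5·69 + 2·2 + 3·59 = 526
#7: 5·80 + 2·1 + 3·37 = 513
#8: 5·36 + 2·4 + 3·55 = 353
Lowest: #3 at 331.

#3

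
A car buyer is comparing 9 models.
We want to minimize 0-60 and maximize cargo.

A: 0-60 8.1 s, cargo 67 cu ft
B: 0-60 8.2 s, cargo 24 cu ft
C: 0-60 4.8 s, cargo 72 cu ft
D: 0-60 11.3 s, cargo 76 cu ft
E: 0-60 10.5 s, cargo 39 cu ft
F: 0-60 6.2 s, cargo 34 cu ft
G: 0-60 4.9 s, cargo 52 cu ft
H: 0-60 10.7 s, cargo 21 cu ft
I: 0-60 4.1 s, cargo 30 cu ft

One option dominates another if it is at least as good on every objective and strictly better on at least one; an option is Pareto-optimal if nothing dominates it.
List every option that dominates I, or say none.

A: worse on 0-60 (8.1 vs 4.1).
B: worse on 0-60 (8.2 vs 4.1).
C: worse on 0-60 (4.8 vs 4.1).
D: worse on 0-60 (11.3 vs 4.1).
E: worse on 0-60 (10.5 vs 4.1).
F: worse on 0-60 (6.2 vs 4.1).
G: worse on 0-60 (4.9 vs 4.1).
H: worse on 0-60 (10.7 vs 4.1).
No option dominates I.

none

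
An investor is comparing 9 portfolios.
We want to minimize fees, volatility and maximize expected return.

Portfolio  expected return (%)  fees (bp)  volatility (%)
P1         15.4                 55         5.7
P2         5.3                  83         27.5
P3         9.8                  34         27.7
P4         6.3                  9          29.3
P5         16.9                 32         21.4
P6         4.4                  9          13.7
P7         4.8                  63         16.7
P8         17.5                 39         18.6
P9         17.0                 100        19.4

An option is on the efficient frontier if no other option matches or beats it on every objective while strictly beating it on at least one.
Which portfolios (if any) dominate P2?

P1: expected return 15.4≥5.3, fees 55≤83, volatility 5.7≤27.5 — dominates P2.
P5: expected return 16.9≥5.3, fees 32≤83, volatility 21.4≤27.5 — dominates P2.
P8: expected return 17.5≥5.3, fees 39≤83, volatility 18.6≤27.5 — dominates P2.
Others (P3, P4, P6, P7, P9) are each worse than P2 on at least one objective.

P1, P5, P8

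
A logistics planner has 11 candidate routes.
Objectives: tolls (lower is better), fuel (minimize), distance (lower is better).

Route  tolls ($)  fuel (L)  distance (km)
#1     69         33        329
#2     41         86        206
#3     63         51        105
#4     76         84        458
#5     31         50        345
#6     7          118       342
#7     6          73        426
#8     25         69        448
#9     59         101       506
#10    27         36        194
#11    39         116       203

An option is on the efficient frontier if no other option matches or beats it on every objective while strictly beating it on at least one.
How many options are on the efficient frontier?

#1: not dominated (best fuel).
#2: dominated by #10 (tolls 27≤41, fuel 36≤86, distance 194≤206).
#3: not dominated (best distance).
#4: dominated by #1 (tolls 69≤76, fuel 33≤84, distance 329≤458).
#5: dominated by #10 (tolls 27≤31, fuel 36≤50, distance 194≤345).
#6: not dominated.
#7: not dominated (best tolls).
#8: not dominated.
#9: dominated by #2 (tolls 41≤59, fuel 86≤101, distance 206≤506).
#10: not dominated.
#11: dominated by #10 (tolls 27≤39, fuel 36≤116, distance 194≤203).
Pareto-optimal: #1, #3, #6, #7, #8, #10 → 6.

6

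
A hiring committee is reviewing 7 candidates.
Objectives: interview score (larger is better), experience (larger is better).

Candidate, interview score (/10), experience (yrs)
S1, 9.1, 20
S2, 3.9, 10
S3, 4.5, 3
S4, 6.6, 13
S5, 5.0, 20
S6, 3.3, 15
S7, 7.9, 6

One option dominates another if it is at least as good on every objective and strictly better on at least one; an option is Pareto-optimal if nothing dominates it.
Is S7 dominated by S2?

S2 vs S7: S2 is worse on interview score (3.9 vs 7.9), so it does not dominate S7.

No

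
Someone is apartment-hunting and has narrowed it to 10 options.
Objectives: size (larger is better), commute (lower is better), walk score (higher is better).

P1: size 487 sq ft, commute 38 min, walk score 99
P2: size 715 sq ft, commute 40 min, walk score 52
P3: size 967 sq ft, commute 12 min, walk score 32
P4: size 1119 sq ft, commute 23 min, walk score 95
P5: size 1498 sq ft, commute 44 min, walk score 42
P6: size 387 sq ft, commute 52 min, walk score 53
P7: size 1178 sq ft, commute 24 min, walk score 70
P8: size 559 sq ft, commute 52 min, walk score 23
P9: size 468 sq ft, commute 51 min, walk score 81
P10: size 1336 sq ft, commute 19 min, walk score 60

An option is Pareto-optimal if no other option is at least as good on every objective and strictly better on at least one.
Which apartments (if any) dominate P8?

P2, P3, P4, P5, P7, P10

P2: size 715≥559, commute 40≤52, walk score 52≥23 — dominates P8.
P3: size 967≥559, commute 12≤52, walk score 32≥23 — dominates P8.
P4: size 1119≥559, commute 23≤52, walk score 95≥23 — dominates P8.
P5: size 1498≥559, commute 44≤52, walk score 42≥23 — dominates P8.
P7: size 1178≥559, commute 24≤52, walk score 70≥23 — dominates P8.
P10: size 1336≥559, commute 19≤52, walk score 60≥23 — dominates P8.
Others (P1, P6, P9) are each worse than P8 on at least one objective.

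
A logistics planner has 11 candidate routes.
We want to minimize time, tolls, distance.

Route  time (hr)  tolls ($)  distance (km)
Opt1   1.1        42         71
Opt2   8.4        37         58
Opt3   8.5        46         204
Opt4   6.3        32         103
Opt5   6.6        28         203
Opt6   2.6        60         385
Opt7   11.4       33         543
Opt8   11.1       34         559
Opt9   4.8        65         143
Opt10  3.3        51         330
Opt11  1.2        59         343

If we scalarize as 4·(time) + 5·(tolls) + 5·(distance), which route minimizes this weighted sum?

Opt2

Opt1: 4·1.1 + 5·42 + 5·71 = 569.4
Opt2: 4·8.4 + 5·37 + 5·58 = 508.6
Opt3: 4·8.5 + 5·46 + 5·204 = 1284.0
Opt4: 4·6.3 + 5·32 + 5·103 = 700.2
Opt5: 4·6.6 + 5·28 + 5·203 = 1181.4
Opt6: 4·2.6 + 5·60 + 5·385 = 2235.4
Opt7: 4·11.4 + 5·33 + 5·543 = 2925.6
Opt8: 4·11.1 + 5·34 + 5·559 = 3009.4
Opt9: 4·4.8 + 5·65 + 5·143 = 1059.2
Opt10: 4·3.3 + 5·51 + 5·330 = 1918.2
Opt11: 4·1.2 + 5·59 + 5·343 = 2014.8
Lowest: Opt2 at 508.6.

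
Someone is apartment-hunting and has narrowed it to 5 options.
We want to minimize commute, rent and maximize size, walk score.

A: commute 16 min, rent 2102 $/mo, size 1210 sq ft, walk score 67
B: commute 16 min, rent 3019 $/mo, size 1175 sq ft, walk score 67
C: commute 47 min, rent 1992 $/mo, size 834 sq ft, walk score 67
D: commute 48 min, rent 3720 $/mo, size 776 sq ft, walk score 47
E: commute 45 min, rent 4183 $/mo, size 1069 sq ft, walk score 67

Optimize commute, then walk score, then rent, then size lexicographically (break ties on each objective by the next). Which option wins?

A

First minimize commute: best is 16, kept {A, B}.
Then maximize walk score: best is 67, kept {A, B}.
Then minimize rent: best is 2102, kept {A}.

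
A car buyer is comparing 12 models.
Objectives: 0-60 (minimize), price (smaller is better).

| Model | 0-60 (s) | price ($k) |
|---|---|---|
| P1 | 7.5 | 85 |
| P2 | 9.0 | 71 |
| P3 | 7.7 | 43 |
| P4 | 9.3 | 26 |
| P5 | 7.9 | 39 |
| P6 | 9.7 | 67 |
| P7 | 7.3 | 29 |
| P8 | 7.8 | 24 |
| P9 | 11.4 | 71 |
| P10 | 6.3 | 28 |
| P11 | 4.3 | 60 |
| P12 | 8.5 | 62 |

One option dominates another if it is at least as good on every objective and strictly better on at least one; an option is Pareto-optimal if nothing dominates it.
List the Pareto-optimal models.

P8, P10, P11

P1: dominated by P7 (0-60 7.3≤7.5, price 29≤85).
P2: dominated by P3 (0-60 7.7≤9.0, price 43≤71).
P3: dominated by P7 (0-60 7.3≤7.7, price 29≤43).
P4: dominated by P8 (0-60 7.8≤9.3, price 24≤26).
P5: dominated by P7 (0-60 7.3≤7.9, price 29≤39).
P6: dominated by P3 (0-60 7.7≤9.7, price 43≤67).
P7: dominated by P10 (0-60 6.3≤7.3, price 28≤29).
P8: not dominated (best price).
P9: dominated by P2 (0-60 9.0≤11.4, price 71≤71).
P10: not dominated.
P11: not dominated (best 0-60).
P12: dominated by P3 (0-60 7.7≤8.5, price 43≤62).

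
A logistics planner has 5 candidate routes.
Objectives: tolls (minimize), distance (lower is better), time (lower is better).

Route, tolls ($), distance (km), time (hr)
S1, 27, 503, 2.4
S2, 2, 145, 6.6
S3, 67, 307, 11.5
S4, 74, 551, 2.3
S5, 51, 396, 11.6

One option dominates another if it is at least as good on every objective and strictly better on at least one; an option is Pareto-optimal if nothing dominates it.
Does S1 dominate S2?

No

S1 vs S2: S1 is worse on tolls (27 vs 2), so it does not dominate S2.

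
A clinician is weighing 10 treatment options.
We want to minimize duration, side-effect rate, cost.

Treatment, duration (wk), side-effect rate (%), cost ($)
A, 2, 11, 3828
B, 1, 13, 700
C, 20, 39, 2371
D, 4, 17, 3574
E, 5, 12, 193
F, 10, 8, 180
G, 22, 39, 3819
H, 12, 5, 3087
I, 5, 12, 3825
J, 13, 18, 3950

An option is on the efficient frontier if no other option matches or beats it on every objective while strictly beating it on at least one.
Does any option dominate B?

No

A: worse on duration (2 vs 1).
C: worse on duration (20 vs 1).
D: worse on duration (4 vs 1).
E: worse on duration (5 vs 1).
F: worse on duration (10 vs 1).
G: worse on duration (22 vs 1).
H: worse on duration (12 vs 1).
I: worse on duration (5 vs 1).
J: worse on duration (13 vs 1).
No option is at least as good as B on every objective and strictly better on one.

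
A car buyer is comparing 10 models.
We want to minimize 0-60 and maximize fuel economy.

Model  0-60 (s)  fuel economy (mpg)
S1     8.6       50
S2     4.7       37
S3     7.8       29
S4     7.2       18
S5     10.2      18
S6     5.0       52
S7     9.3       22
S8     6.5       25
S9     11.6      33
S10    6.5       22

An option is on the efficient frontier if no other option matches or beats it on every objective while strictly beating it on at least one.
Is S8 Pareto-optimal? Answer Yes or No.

No

S2 vs S8: 0-60 4.7≤6.5, fuel economy 37≥25 — S2 is at least as good on every objective and strictly better on at least one, so S2 dominates S8.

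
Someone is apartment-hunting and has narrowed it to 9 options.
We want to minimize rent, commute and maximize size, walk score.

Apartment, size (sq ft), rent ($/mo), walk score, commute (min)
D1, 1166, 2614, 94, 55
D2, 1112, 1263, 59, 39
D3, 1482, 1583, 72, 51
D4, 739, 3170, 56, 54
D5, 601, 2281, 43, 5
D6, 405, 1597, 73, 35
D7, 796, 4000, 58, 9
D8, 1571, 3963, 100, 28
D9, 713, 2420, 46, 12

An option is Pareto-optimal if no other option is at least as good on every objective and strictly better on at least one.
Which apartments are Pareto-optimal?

D1: not dominated.
D2: not dominated (best rent).
D3: not dominated.
D4: dominated by D2 (size 1112≥739, rent 1263≤3170, walk score 59≥56, commute 39≤54).
D5: not dominated (best commute).
D6: not dominated.
D7: not dominated.
D8: not dominated (best size).
D9: not dominated.

D1, D2, D3, D5, D6, D7, D8, D9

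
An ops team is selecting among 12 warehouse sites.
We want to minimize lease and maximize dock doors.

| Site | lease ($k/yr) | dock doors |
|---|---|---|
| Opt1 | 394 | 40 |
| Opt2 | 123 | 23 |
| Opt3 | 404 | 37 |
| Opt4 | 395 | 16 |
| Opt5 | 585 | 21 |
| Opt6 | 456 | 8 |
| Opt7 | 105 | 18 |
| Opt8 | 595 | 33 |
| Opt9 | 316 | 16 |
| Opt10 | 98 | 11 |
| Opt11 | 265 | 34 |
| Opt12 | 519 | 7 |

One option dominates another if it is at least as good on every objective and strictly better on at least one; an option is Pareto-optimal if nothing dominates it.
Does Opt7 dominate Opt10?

No

Opt7 vs Opt10: Opt7 is worse on lease (105 vs 98), so it does not dominate Opt10.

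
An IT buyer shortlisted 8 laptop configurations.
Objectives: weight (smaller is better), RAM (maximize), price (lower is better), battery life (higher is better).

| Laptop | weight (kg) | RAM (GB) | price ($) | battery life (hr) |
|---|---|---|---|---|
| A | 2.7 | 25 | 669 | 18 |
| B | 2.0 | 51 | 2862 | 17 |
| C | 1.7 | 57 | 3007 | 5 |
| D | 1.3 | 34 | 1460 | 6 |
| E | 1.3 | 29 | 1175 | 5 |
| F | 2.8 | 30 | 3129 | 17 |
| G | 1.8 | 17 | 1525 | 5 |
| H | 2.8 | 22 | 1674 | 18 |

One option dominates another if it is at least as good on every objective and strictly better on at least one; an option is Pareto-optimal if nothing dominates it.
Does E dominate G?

Yes

E vs G: weight 1.3≤1.8, RAM 29≥17, price 1175≤1525, battery life 5≥5 — E is at least as good on every objective with at least one strict improvement.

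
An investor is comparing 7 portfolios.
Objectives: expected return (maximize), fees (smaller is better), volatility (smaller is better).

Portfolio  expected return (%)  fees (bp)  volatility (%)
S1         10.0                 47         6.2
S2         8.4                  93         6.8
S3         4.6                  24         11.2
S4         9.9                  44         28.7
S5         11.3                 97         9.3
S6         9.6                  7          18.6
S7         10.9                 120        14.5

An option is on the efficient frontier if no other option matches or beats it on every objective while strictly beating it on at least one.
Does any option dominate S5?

No

S1: worse on expected return (10.0 vs 11.3).
S2: worse on expected return (8.4 vs 11.3).
S3: worse on expected return (4.6 vs 11.3).
S4: worse on expected return (9.9 vs 11.3).
S6: worse on expected return (9.6 vs 11.3).
S7: worse on expected return (10.9 vs 11.3).
No option is at least as good as S5 on every objective and strictly better on one.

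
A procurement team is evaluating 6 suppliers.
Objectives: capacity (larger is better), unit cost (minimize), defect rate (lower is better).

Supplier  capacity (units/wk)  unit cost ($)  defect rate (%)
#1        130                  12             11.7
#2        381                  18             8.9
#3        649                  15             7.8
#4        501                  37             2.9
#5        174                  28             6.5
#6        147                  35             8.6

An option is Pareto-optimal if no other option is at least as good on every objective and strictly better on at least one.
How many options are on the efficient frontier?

4

#1: not dominated (best unit cost).
#2: dominated by #3 (capacity 649≥381, unit cost 15≤18, defect rate 7.8≤8.9).
#3: not dominated (best capacity).
#4: not dominated (best defect rate).
#5: not dominated.
#6: dominated by #3 (capacity 649≥147, unit cost 15≤35, defect rate 7.8≤8.6).
Pareto-optimal: #1, #3, #4, #5 → 4.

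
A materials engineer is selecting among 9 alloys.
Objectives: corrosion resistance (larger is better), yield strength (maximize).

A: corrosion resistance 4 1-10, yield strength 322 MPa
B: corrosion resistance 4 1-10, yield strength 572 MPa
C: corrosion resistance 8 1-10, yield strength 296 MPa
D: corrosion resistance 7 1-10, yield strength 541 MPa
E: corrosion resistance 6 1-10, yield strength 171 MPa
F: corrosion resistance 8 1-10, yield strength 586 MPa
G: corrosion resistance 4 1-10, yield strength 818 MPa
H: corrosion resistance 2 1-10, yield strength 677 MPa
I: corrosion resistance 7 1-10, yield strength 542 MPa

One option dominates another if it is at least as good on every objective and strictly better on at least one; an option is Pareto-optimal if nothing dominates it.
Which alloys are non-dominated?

A: dominated by B (corrosion resistance 4≥4, yield strength 572≥322).
B: dominated by F (corrosion resistance 8≥4, yield strength 586≥572).
C: dominated by F (corrosion resistance 8≥8, yield strength 586≥296).
D: dominated by F (corrosion resistance 8≥7, yield strength 586≥541).
E: dominated by C (corrosion resistance 8≥6, yield strength 296≥171).
F: not dominated.
G: not dominated (best yield strength).
H: dominated by G (corrosion resistance 4≥2, yield strength 818≥677).
I: dominated by F (corrosion resistance 8≥7, yield strength 586≥542).

F, G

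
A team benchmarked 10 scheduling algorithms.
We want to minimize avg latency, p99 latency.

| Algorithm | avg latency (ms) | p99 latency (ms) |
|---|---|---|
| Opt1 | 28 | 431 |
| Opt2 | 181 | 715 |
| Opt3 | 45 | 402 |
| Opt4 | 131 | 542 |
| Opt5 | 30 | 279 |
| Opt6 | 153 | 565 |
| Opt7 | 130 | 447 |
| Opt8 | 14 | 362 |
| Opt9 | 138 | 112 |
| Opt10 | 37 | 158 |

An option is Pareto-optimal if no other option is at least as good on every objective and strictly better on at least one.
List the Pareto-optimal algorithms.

Opt1: dominated by Opt8 (avg latency 14≤28, p99 latency 362≤431).
Opt2: dominated by Opt1 (avg latency 28≤181, p99 latency 431≤715).
Opt3: dominated by Opt5 (avg latency 30≤45, p99 latency 279≤402).
Opt4: dominated by Opt1 (avg latency 28≤131, p99 latency 431≤542).
Opt5: not dominated.
Opt6: dominated by Opt1 (avg latency 28≤153, p99 latency 431≤565).
Opt7: dominated by Opt1 (avg latency 28≤130, p99 latency 431≤447).
Opt8: not dominated (best avg latency).
Opt9: not dominated (best p99 latency).
Opt10: not dominated.

Opt5, Opt8, Opt9, Opt10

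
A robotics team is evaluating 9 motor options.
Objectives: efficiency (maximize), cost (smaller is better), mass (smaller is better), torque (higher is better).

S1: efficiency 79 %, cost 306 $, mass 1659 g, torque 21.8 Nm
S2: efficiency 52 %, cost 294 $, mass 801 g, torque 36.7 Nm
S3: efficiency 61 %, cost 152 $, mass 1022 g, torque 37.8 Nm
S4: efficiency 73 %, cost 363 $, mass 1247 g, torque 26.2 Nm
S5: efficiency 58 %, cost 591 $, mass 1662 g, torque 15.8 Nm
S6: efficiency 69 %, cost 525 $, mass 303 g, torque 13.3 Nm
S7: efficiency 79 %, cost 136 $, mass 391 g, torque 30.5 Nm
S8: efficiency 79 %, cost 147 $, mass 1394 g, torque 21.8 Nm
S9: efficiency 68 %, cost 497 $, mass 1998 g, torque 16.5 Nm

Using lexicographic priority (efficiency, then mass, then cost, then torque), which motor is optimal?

First maximize efficiency: best is 79, kept {S1, S7, S8}.
Then minimize mass: best is 391, kept {S7}.

S7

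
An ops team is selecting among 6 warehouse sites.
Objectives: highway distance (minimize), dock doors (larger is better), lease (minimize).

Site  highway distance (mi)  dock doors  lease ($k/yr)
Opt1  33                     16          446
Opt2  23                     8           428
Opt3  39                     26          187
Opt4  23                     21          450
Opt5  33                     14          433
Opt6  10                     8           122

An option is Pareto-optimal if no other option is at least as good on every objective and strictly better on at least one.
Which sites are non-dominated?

Opt1, Opt3, Opt4, Opt5, Opt6

Opt1: not dominated.
Opt2: dominated by Opt6 (highway distance 10≤23, dock doors 8≥8, lease 122≤428).
Opt3: not dominated (best dock doors).
Opt4: not dominated.
Opt5: not dominated.
Opt6: not dominated (best highway distance).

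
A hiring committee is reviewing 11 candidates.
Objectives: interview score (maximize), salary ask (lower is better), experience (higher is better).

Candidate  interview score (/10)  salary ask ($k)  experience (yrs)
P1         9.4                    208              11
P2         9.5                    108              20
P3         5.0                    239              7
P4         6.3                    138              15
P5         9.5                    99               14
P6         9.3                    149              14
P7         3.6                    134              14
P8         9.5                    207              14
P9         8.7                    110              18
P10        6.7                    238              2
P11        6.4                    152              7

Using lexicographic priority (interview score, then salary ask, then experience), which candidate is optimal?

First maximize interview score: best is 9.5, kept {P2, P5, P8}.
Then minimize salary ask: best is 99, kept {P5}.

P5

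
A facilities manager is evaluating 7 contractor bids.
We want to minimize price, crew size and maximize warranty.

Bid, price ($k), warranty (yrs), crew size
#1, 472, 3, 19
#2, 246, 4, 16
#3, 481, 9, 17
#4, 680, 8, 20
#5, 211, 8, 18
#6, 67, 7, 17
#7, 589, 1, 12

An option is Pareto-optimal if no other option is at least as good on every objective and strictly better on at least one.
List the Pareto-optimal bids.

#2, #3, #5, #6, #7

#1: dominated by #2 (price 246≤472, warranty 4≥3, crew size 16≤19).
#2: not dominated.
#3: not dominated (best warranty).
#4: dominated by #3 (price 481≤680, warranty 9≥8, crew size 17≤20).
#5: not dominated.
#6: not dominated (best price).
#7: not dominated (best crew size).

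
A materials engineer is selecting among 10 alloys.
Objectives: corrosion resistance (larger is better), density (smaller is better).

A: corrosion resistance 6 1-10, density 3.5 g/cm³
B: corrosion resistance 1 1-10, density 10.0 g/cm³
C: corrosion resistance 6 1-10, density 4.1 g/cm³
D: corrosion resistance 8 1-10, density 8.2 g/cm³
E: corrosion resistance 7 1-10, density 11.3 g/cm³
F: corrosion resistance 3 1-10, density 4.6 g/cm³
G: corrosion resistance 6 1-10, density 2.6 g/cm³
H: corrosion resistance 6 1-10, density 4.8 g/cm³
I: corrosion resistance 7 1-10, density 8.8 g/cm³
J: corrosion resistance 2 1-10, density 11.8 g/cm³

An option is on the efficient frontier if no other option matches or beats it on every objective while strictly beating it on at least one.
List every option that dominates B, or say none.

A: corrosion resistance 6≥1, density 3.5≤10.0 — dominates B.
C: corrosion resistance 6≥1, density 4.1≤10.0 — dominates B.
D: corrosion resistance 8≥1, density 8.2≤10.0 — dominates B.
F: corrosion resistance 3≥1, density 4.6≤10.0 — dominates B.
G: corrosion resistance 6≥1, density 2.6≤10.0 — dominates B.
H: corrosion resistance 6≥1, density 4.8≤10.0 — dominates B.
I: corrosion resistance 7≥1, density 8.8≤10.0 — dominates B.
Others (E, J) are each worse than B on at least one objective.

A, C, D, F, G, H, I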